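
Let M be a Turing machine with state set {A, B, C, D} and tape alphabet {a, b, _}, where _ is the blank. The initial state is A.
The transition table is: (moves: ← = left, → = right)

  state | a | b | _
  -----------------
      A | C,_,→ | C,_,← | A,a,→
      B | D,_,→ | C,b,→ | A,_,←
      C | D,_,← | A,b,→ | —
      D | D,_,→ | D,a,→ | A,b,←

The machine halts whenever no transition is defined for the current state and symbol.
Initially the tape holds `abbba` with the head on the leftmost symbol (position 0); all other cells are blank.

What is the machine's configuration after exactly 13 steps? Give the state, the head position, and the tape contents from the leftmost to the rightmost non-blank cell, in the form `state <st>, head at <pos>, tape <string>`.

state C, head at 5, tape ba

A | [a]bbba_   read a → write _, move →, go to C
C | _[b]bba_   read b → write b, move →, go to A
A | _b[b]ba_   read b → write _, move ←, go to C
C | _[b]_ba_   read b → write b, move →, go to A
A | _b[_]ba_   read _ → write a, move →, go to A
A | _ba[b]a_   read b → write _, move ←, go to C
C | _b[a]_a_   read a → write _, move ←, go to D
D | _[b]__a_   read b → write a, move →, go to D
D | _a[_]_a_   read _ → write b, move ←, go to A
A | _[a]b_a_   read a → write _, move →, go to C
C | __[b]_a_   read b → write b, move →, go to A
A | __b[_]a_   read _ → write a, move →, go to A
A | __ba[a]_   read a → write _, move →, go to C
C | __ba_[_]
After 13 steps: state C, head at 5, tape ba.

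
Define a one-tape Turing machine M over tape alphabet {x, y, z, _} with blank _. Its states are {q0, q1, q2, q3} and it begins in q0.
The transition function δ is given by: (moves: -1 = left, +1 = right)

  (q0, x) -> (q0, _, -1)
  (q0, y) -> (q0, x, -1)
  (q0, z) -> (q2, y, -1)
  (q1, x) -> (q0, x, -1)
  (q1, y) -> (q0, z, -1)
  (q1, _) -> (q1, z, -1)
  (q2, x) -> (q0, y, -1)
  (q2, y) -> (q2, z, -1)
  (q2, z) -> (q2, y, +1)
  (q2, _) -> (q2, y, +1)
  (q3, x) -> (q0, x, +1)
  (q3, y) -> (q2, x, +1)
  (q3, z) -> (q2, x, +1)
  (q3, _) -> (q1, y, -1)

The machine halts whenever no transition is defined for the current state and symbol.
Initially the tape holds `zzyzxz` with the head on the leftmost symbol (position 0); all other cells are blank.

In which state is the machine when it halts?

q0 | ____[z]zyzxz   read z → write y, move -1, go to q2
q2 | ___[_]yzyzxz   read _ → write y, move +1, go to q2
q2 | ___y[y]zyzxz   read y → write z, move -1, go to q2
q2 | ___[y]zzyzxz   read y → write z, move -1, go to q2
q2 | __[_]zzzyzxz   read _ → write y, move +1, go to q2
q2 | __y[z]zzyzxz   read z → write y, move +1, go to q2
q2 | __yy[z]zyzxz   read z → write y, move +1, go to q2
q2 | __yyy[z]yzxz   read z → write y, move +1, go to q2
q2 | __yyyy[y]zxz   read y → write z, move -1, go to q2
q2 | __yyy[y]zzxz   read y → write z, move -1, go to q2
q2 | __yy[y]zzzxz   read y → write z, move -1, go to q2
q2 | __y[y]zzzzxz   read y → write z, move -1, go to q2
q2 | __[y]zzzzzxz   read y → write z, move -1, go to q2
q2 | _[_]zzzzzzxz   read _ → write y, move +1, go to q2
q2 | _y[z]zzzzzxz   read z → write y, move +1, go to q2
q2 | _yy[z]zzzzxz   read z → write y, move +1, go to q2
q2 | _yyy[z]zzzxz   read z → write y, move +1, go to q2
q2 | _yyyy[z]zzxz   read z → write y, move +1, go to q2
q2 | _yyyyy[z]zxz   read z → write y, move +1, go to q2
q2 | _yyyyyy[z]xz   read z → write y, move +1, go to q2
q2 | _yyyyyyy[x]z   read x → write y, move -1, go to q0
q0 | _yyyyyy[y]yz   read y → write x, move -1, go to q0
q0 | _yyyyy[y]xyz   read y → write x, move -1, go to q0
q0 | _yyyy[y]xxyz   read y → write x, move -1, go to q0
q0 | _yyy[y]xxxyz   read y → write x, move -1, go to q0
q0 | _yy[y]xxxxyz   read y → write x, move -1, go to q0
q0 | _y[y]xxxxxyz   read y → write x, move -1, go to q0
q0 | _[y]xxxxxxyz   read y → write x, move -1, go to q0
q0 | [_]xxxxxxxyz
No transition is defined for (q0, _); M halts in state q0.

q0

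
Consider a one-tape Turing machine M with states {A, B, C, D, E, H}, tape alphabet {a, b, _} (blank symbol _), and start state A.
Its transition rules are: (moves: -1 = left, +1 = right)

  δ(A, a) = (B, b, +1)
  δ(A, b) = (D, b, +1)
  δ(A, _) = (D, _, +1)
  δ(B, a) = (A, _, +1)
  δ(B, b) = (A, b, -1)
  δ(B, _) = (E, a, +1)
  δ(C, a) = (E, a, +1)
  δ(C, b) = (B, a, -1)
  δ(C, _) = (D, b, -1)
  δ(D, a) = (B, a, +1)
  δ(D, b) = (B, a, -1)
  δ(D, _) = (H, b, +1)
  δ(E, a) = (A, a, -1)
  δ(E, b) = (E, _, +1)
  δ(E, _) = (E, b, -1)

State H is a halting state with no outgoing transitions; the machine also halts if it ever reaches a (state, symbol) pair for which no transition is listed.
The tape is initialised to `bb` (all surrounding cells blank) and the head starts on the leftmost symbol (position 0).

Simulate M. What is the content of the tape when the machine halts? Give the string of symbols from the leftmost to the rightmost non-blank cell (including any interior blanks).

bb_b__b

state=A head=0 tape=_[b]b_____   (A,b)→(D,b,+1)
state=D head=1 tape=_b[b]_____   (D,b)→(B,a,-1)
state=B head=0 tape=_[b]a_____   (B,b)→(A,b,-1)
state=A head=-1 tape=[_]ba_____   (A,_)→(D,_,+1)
state=D head=0 tape=_[b]a_____   (D,b)→(B,a,-1)
state=B head=-1 tape=[_]aa_____   (B,_)→(E,a,+1)
state=E head=0 tape=a[a]a_____   (E,a)→(A,a,-1)
state=A head=-1 tape=[a]aa_____   (A,a)→(B,b,+1)
state=B head=0 tape=b[a]a_____   (B,a)→(A,_,+1)
state=A head=1 tape=b_[a]_____   (A,a)→(B,b,+1)
state=B head=2 tape=b_b[_]____   (B,_)→(E,a,+1)
state=E head=3 tape=b_ba[_]___   (E,_)→(E,b,-1)
state=E head=2 tape=b_b[a]b___   (E,a)→(A,a,-1)
state=A head=1 tape=b_[b]ab___   (A,b)→(D,b,+1)
state=D head=2 tape=b_b[a]b___   (D,a)→(B,a,+1)
state=B head=3 tape=b_ba[b]___   (B,b)→(A,b,-1)
state=A head=2 tape=b_b[a]b___   (A,a)→(B,b,+1)
state=B head=3 tape=b_bb[b]___   (B,b)→(A,b,-1)
state=A head=2 tape=b_b[b]b___   (A,b)→(D,b,+1)
state=D head=3 tape=b_bb[b]___   (D,b)→(B,a,-1)
state=B head=2 tape=b_b[b]a___   (B,b)→(A,b,-1)
state=A head=1 tape=b_[b]ba___   (A,b)→(D,b,+1)
state=D head=2 tape=b_b[b]a___   (D,b)→(B,a,-1)
state=B head=1 tape=b_[b]aa___   (B,b)→(A,b,-1)
state=A head=0 tape=b[_]baa___   (A,_)→(D,_,+1)
state=D head=1 tape=b_[b]aa___   (D,b)→(B,a,-1)
state=B head=0 tape=b[_]aaa___   (B,_)→(E,a,+1)
state=E head=1 tape=ba[a]aa___   (E,a)→(A,a,-1)
state=A head=0 tape=b[a]aaa___   (A,a)→(B,b,+1)
state=B head=1 tape=bb[a]aa___   (B,a)→(A,_,+1)
state=A head=2 tape=bb_[a]a___   (A,a)→(B,b,+1)
state=B head=3 tape=bb_b[a]___   (B,a)→(A,_,+1)
state=A head=4 tape=bb_b_[_]__   (A,_)→(D,_,+1)
state=D head=5 tape=bb_b__[_]_   (D,_)→(H,b,+1)
state=H head=6 tape=bb_b__b[_]
The non-blank tape span at halt is bb_b__b.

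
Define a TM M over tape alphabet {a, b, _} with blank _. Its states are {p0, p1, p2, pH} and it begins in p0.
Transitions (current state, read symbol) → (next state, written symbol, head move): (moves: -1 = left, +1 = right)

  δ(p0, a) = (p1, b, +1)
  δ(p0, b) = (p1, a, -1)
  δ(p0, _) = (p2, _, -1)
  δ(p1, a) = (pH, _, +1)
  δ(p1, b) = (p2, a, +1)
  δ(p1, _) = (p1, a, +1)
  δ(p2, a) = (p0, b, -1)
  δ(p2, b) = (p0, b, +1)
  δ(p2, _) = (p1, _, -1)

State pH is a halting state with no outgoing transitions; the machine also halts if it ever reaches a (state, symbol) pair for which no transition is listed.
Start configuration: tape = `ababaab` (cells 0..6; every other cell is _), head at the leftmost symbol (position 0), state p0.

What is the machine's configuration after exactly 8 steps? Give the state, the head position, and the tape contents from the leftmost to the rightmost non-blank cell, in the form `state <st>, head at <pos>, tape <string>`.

state=p0 head=0 tape=[a]babaab   (p0,a)→(p1,b,+1)
state=p1 head=1 tape=b[b]abaab   (p1,b)→(p2,a,+1)
state=p2 head=2 tape=ba[a]baab   (p2,a)→(p0,b,-1)
state=p0 head=1 tape=b[a]bbaab   (p0,a)→(p1,b,+1)
state=p1 head=2 tape=bb[b]baab   (p1,b)→(p2,a,+1)
state=p2 head=3 tape=bba[b]aab   (p2,b)→(p0,b,+1)
state=p0 head=4 tape=bbab[a]ab   (p0,a)→(p1,b,+1)
state=p1 head=5 tape=bbabb[a]b   (p1,a)→(pH,_,+1)
state=pH head=6 tape=bbabb_[b]
After 8 steps: state pH, head at 6, tape bbabb_b.

state pH, head at 6, tape bbabb_b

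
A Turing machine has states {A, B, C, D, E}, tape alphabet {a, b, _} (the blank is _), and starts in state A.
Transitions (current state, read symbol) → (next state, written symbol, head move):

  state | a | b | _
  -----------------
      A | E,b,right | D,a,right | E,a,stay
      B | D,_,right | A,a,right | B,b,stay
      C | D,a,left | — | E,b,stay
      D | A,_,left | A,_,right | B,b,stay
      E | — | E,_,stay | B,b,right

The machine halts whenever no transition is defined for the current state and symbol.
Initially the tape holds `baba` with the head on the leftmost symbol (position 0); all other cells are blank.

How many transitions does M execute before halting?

10

A | [b]aba___   read b → write a, move right, go to D
D | a[a]ba___   read a → write _, move left, go to A
A | [a]_ba___   read a → write b, move right, go to E
E | b[_]ba___   read _ → write b, move right, go to B
B | bb[b]a___   read b → write a, move right, go to A
A | bba[a]___   read a → write b, move right, go to E
E | bbab[_]__   read _ → write b, move right, go to B
B | bbabb[_]_   read _ → write b, move stay, go to B
B | bbabb[b]_   read b → write a, move right, go to A
A | bbabba[_]   read _ → write a, move stay, go to E
E | bbabba[a]
M halts after 10 transitions.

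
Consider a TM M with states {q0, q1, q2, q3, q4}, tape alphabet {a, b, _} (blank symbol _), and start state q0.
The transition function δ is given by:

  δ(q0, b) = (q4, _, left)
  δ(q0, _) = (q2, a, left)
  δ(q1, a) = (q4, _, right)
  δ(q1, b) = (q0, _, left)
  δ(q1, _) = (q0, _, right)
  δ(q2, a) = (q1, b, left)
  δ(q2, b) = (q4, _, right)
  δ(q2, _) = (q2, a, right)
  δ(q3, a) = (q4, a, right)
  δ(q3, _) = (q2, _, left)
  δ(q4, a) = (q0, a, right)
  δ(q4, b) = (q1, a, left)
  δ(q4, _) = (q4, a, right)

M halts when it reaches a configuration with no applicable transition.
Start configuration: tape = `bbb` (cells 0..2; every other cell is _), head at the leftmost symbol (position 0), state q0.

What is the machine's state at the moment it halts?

q0

q0 | _[b]bb_   read b → write _, move left, go to q4
q4 | [_]_bb_   read _ → write a, move right, go to q4
q4 | a[_]bb_   read _ → write a, move right, go to q4
q4 | aa[b]b_   read b → write a, move left, go to q1
q1 | a[a]ab_   read a → write _, move right, go to q4
q4 | a_[a]b_   read a → write a, move right, go to q0
q0 | a_a[b]_   read b → write _, move left, go to q4
q4 | a_[a]__   read a → write a, move right, go to q0
q0 | a_a[_]_   read _ → write a, move left, go to q2
q2 | a_[a]a_   read a → write b, move left, go to q1
q1 | a[_]ba_   read _ → write _, move right, go to q0
q0 | a_[b]a_   read b → write _, move left, go to q4
q4 | a[_]_a_   read _ → write a, move right, go to q4
q4 | aa[_]a_   read _ → write a, move right, go to q4
q4 | aaa[a]_   read a → write a, move right, go to q0
q0 | aaaa[_]   read _ → write a, move left, go to q2
q2 | aaa[a]a   read a → write b, move left, go to q1
q1 | aa[a]ba   read a → write _, move right, go to q4
q4 | aa_[b]a   read b → write a, move left, go to q1
q1 | aa[_]aa   read _ → write _, move right, go to q0
q0 | aa_[a]a
No transition is defined for (q0, a); M halts in state q0.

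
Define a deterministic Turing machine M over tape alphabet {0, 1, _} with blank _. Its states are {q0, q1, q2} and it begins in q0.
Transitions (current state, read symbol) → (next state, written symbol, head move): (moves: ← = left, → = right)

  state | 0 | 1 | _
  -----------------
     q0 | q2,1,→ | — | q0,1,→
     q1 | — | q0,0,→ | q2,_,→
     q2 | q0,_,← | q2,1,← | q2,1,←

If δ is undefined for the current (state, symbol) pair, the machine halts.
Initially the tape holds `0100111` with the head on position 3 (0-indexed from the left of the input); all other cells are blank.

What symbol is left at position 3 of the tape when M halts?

state=q0 head=3 tape=010[0]111   (q0,0)→(q2,1,→)
state=q2 head=4 tape=0101[1]11   (q2,1)→(q2,1,←)
state=q2 head=3 tape=010[1]111   (q2,1)→(q2,1,←)
state=q2 head=2 tape=01[0]1111   (q2,0)→(q0,_,←)
state=q0 head=1 tape=0[1]_1111
Cell 3 holds 1 when M halts.

1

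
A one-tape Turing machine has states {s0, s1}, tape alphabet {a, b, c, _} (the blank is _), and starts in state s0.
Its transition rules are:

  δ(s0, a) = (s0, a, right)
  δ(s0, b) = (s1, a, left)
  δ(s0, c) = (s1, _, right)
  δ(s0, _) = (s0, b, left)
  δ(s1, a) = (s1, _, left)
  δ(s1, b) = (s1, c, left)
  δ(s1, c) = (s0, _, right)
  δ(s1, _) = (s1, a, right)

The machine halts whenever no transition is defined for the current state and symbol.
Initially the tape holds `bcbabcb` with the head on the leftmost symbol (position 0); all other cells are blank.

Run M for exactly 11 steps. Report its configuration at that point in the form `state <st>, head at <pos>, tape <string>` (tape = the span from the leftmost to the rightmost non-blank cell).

state=s0 head=0 tape=__[b]cbabcb   (s0,b)→(s1,a,left)
state=s1 head=-1 tape=_[_]acbabcb   (s1,_)→(s1,a,right)
state=s1 head=0 tape=_a[a]cbabcb   (s1,a)→(s1,_,left)
state=s1 head=-1 tape=_[a]_cbabcb   (s1,a)→(s1,_,left)
state=s1 head=-2 tape=[_]__cbabcb   (s1,_)→(s1,a,right)
state=s1 head=-1 tape=a[_]_cbabcb   (s1,_)→(s1,a,right)
state=s1 head=0 tape=aa[_]cbabcb   (s1,_)→(s1,a,right)
state=s1 head=1 tape=aaa[c]babcb   (s1,c)→(s0,_,right)
state=s0 head=2 tape=aaa_[b]abcb   (s0,b)→(s1,a,left)
state=s1 head=1 tape=aaa[_]aabcb   (s1,_)→(s1,a,right)
state=s1 head=2 tape=aaaa[a]abcb   (s1,a)→(s1,_,left)
state=s1 head=1 tape=aaa[a]_abcb
After 11 steps: state s1, head at 1, tape aaaa_abcb.

state s1, head at 1, tape aaaa_abcb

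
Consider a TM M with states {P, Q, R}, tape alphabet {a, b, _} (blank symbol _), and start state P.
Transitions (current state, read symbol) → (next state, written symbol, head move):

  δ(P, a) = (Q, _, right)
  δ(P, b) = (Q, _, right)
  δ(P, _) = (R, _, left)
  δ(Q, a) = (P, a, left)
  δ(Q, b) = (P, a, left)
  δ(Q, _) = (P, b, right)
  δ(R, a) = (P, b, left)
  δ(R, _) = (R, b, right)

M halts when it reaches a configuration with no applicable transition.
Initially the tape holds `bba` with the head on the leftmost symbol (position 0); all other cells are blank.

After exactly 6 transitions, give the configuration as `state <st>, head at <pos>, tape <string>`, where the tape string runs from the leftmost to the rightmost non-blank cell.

state=P head=0 tape=_[b]ba   (P,b)→(Q,_,right)
state=Q head=1 tape=__[b]a   (Q,b)→(P,a,left)
state=P head=0 tape=_[_]aa   (P,_)→(R,_,left)
state=R head=-1 tape=[_]_aa   (R,_)→(R,b,right)
state=R head=0 tape=b[_]aa   (R,_)→(R,b,right)
state=R head=1 tape=bb[a]a   (R,a)→(P,b,left)
state=P head=0 tape=b[b]ba
After 6 steps: state P, head at 0, tape bbba.

state P, head at 0, tape bbba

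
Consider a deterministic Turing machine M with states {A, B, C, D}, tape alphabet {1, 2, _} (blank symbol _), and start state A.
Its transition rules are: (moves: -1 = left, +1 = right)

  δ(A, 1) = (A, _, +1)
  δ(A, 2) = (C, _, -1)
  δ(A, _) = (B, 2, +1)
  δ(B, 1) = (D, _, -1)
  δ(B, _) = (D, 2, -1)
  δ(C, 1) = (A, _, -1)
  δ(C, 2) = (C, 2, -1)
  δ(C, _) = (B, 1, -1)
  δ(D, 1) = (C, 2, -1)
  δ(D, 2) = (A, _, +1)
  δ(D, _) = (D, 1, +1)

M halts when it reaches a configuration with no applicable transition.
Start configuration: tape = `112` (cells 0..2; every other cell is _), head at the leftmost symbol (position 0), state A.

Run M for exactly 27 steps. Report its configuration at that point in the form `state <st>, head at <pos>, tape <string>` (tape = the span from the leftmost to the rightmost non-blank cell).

state B, head at 5, tape 111__2

A | _[1]12___   read 1 → write _, move +1, go to A
A | __[1]2___   read 1 → write _, move +1, go to A
A | ___[2]___   read 2 → write _, move -1, go to C
C | __[_]____   read _ → write 1, move -1, go to B
B | _[_]1____   read _ → write 2, move -1, go to D
D | [_]21____   read _ → write 1, move +1, go to D
D | 1[2]1____   read 2 → write _, move +1, go to A
A | 1_[1]____   read 1 → write _, move +1, go to A
A | 1__[_]___   read _ → write 2, move +1, go to B
B | 1__2[_]__   read _ → write 2, move -1, go to D
D | 1__[2]2__   read 2 → write _, move +1, go to A
A | 1___[2]__   read 2 → write _, move -1, go to C
C | 1__[_]___   read _ → write 1, move -1, go to B
B | 1_[_]1___   read _ → write 2, move -1, go to D
D | 1[_]21___   read _ → write 1, move +1, go to D
D | 11[2]1___   read 2 → write _, move +1, go to A
A | 11_[1]___   read 1 → write _, move +1, go to A
A | 11__[_]__   read _ → write 2, move +1, go to B
B | 11__2[_]_   read _ → write 2, move -1, go to D
D | 11__[2]2_   read 2 → write _, move +1, go to A
A | 11___[2]_   read 2 → write _, move -1, go to C
C | 11__[_]__   read _ → write 1, move -1, go to B
B | 11_[_]1__   read _ → write 2, move -1, go to D
D | 11[_]21__   read _ → write 1, move +1, go to D
D | 111[2]1__   read 2 → write _, move +1, go to A
A | 111_[1]__   read 1 → write _, move +1, go to A
A | 111__[_]_   read _ → write 2, move +1, go to B
B | 111__2[_]
After 27 steps: state B, head at 5, tape 111__2.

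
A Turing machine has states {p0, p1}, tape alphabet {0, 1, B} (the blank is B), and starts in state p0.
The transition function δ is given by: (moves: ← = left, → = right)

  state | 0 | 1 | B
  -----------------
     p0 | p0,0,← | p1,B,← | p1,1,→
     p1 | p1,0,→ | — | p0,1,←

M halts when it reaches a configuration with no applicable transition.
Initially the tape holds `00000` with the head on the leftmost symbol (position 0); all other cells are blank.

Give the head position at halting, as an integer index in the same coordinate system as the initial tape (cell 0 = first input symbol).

p0 | BBB[0]0000B   read 0 → write 0, move ←, go to p0
p0 | BB[B]00000B   read B → write 1, move →, go to p1
p1 | BB1[0]0000B   read 0 → write 0, move →, go to p1
p1 | BB10[0]000B   read 0 → write 0, move →, go to p1
p1 | BB100[0]00B   read 0 → write 0, move →, go to p1
p1 | BB1000[0]0B   read 0 → write 0, move →, go to p1
p1 | BB10000[0]B   read 0 → write 0, move →, go to p1
p1 | BB100000[B]   read B → write 1, move ←, go to p0
p0 | BB10000[0]1   read 0 → write 0, move ←, go to p0
p0 | BB1000[0]01   read 0 → write 0, move ←, go to p0
p0 | BB100[0]001   read 0 → write 0, move ←, go to p0
p0 | BB10[0]0001   read 0 → write 0, move ←, go to p0
p0 | BB1[0]00001   read 0 → write 0, move ←, go to p0
p0 | BB[1]000001   read 1 → write B, move ←, go to p1
p1 | B[B]B000001   read B → write 1, move ←, go to p0
p0 | [B]1B000001   read B → write 1, move →, go to p1
p1 | 1[1]B000001
At halt the head is at cell -2.

-2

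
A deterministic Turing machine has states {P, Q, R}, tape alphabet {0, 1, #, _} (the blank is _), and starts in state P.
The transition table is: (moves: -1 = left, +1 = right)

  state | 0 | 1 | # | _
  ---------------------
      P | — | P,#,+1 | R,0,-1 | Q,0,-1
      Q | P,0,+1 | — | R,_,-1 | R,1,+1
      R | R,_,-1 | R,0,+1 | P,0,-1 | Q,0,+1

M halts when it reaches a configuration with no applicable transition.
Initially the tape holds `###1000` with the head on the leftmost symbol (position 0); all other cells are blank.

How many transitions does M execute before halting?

state=P head=0 tape=__[#]##1000   (P,#)→(R,0,-1)
state=R head=-1 tape=_[_]0##1000   (R,_)→(Q,0,+1)
state=Q head=0 tape=_0[0]##1000   (Q,0)→(P,0,+1)
state=P head=1 tape=_00[#]#1000   (P,#)→(R,0,-1)
state=R head=0 tape=_0[0]0#1000   (R,0)→(R,_,-1)
state=R head=-1 tape=_[0]_0#1000   (R,0)→(R,_,-1)
state=R head=-2 tape=[_]__0#1000   (R,_)→(Q,0,+1)
state=Q head=-1 tape=0[_]_0#1000   (Q,_)→(R,1,+1)
state=R head=0 tape=01[_]0#1000   (R,_)→(Q,0,+1)
state=Q head=1 tape=010[0]#1000   (Q,0)→(P,0,+1)
state=P head=2 tape=0100[#]1000   (P,#)→(R,0,-1)
state=R head=1 tape=010[0]01000   (R,0)→(R,_,-1)
state=R head=0 tape=01[0]_01000   (R,0)→(R,_,-1)
state=R head=-1 tape=0[1]__01000   (R,1)→(R,0,+1)
state=R head=0 tape=00[_]_01000   (R,_)→(Q,0,+1)
state=Q head=1 tape=000[_]01000   (Q,_)→(R,1,+1)
state=R head=2 tape=0001[0]1000   (R,0)→(R,_,-1)
state=R head=1 tape=000[1]_1000   (R,1)→(R,0,+1)
state=R head=2 tape=0000[_]1000   (R,_)→(Q,0,+1)
state=Q head=3 tape=00000[1]000
M halts after 19 transitions.

19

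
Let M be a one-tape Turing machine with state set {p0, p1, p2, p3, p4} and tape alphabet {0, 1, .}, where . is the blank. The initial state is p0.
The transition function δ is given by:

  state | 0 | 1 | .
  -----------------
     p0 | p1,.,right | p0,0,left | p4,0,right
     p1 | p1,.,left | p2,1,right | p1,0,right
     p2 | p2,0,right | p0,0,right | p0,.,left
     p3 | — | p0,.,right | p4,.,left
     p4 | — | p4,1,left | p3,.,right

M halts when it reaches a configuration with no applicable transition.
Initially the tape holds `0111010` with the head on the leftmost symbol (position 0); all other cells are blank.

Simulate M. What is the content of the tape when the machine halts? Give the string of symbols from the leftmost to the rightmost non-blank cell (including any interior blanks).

00...10

state=p0 head=0 tape=[0]111010   (p0,0)→(p1,.,right)
state=p1 head=1 tape=.[1]11010   (p1,1)→(p2,1,right)
state=p2 head=2 tape=.1[1]1010   (p2,1)→(p0,0,right)
state=p0 head=3 tape=.10[1]010   (p0,1)→(p0,0,left)
state=p0 head=2 tape=.1[0]0010   (p0,0)→(p1,.,right)
state=p1 head=3 tape=.1.[0]010   (p1,0)→(p1,.,left)
state=p1 head=2 tape=.1[.].010   (p1,.)→(p1,0,right)
state=p1 head=3 tape=.10[.]010   (p1,.)→(p1,0,right)
state=p1 head=4 tape=.100[0]10   (p1,0)→(p1,.,left)
state=p1 head=3 tape=.10[0].10   (p1,0)→(p1,.,left)
state=p1 head=2 tape=.1[0]..10   (p1,0)→(p1,.,left)
state=p1 head=1 tape=.[1]...10   (p1,1)→(p2,1,right)
state=p2 head=2 tape=.1[.]..10   (p2,.)→(p0,.,left)
state=p0 head=1 tape=.[1]...10   (p0,1)→(p0,0,left)
state=p0 head=0 tape=[.]0...10   (p0,.)→(p4,0,right)
state=p4 head=1 tape=0[0]...10
The non-blank tape span at halt is 00...10.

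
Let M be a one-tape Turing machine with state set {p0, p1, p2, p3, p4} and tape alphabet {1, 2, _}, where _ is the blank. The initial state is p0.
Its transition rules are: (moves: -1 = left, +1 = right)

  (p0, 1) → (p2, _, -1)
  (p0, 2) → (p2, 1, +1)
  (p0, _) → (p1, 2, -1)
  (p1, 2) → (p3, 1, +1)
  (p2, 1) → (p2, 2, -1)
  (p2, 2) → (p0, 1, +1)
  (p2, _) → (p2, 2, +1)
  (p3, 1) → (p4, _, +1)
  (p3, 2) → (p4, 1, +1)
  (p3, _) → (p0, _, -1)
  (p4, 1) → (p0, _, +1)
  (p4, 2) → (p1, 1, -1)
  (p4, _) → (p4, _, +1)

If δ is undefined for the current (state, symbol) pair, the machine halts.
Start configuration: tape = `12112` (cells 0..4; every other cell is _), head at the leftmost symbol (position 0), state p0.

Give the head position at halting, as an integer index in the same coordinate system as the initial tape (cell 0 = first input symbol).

state=p0 head=0 tape=_[1]2112_   (p0,1)→(p2,_,-1)
state=p2 head=-1 tape=[_]_2112_   (p2,_)→(p2,2,+1)
state=p2 head=0 tape=2[_]2112_   (p2,_)→(p2,2,+1)
state=p2 head=1 tape=22[2]112_   (p2,2)→(p0,1,+1)
state=p0 head=2 tape=221[1]12_   (p0,1)→(p2,_,-1)
state=p2 head=1 tape=22[1]_12_   (p2,1)→(p2,2,-1)
state=p2 head=0 tape=2[2]2_12_   (p2,2)→(p0,1,+1)
state=p0 head=1 tape=21[2]_12_   (p0,2)→(p2,1,+1)
state=p2 head=2 tape=211[_]12_   (p2,_)→(p2,2,+1)
state=p2 head=3 tape=2112[1]2_   (p2,1)→(p2,2,-1)
state=p2 head=2 tape=211[2]22_   (p2,2)→(p0,1,+1)
state=p0 head=3 tape=2111[2]2_   (p0,2)→(p2,1,+1)
state=p2 head=4 tape=21111[2]_   (p2,2)→(p0,1,+1)
state=p0 head=5 tape=211111[_]   (p0,_)→(p1,2,-1)
state=p1 head=4 tape=21111[1]2
At halt the head is at cell 4.

4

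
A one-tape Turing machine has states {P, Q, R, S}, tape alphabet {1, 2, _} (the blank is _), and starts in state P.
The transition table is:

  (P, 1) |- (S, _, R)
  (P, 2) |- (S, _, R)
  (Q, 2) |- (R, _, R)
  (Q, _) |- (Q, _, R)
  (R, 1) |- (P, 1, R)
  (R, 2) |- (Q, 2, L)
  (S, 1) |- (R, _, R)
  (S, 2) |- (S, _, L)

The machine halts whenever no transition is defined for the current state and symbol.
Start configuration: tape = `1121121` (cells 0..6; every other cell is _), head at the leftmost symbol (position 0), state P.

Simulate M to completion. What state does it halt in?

P | [1]121121   read 1 → write _, move R, go to S
S | _[1]21121   read 1 → write _, move R, go to R
R | __[2]1121   read 2 → write 2, move L, go to Q
Q | _[_]21121   read _ → write _, move R, go to Q
Q | __[2]1121   read 2 → write _, move R, go to R
R | ___[1]121   read 1 → write 1, move R, go to P
P | ___1[1]21   read 1 → write _, move R, go to S
S | ___1_[2]1   read 2 → write _, move L, go to S
S | ___1[_]_1
No transition is defined for (S, _); M halts in state S.

S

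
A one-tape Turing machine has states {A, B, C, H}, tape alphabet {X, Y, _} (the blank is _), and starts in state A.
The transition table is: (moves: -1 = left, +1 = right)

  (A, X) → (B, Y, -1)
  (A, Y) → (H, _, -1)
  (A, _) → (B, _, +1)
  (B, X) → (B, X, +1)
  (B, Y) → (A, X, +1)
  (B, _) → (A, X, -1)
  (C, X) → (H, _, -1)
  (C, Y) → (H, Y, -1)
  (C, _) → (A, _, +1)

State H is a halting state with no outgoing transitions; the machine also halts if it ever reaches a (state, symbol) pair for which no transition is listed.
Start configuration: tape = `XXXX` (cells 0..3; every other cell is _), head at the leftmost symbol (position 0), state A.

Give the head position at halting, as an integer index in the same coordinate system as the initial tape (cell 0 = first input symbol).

4

state=A head=0 tape=__[X]XXX___   (A,X)→(B,Y,-1)
state=B head=-1 tape=_[_]YXXX___   (B,_)→(A,X,-1)
state=A head=-2 tape=[_]XYXXX___   (A,_)→(B,_,+1)
state=B head=-1 tape=_[X]YXXX___   (B,X)→(B,X,+1)
state=B head=0 tape=_X[Y]XXX___   (B,Y)→(A,X,+1)
state=A head=1 tape=_XX[X]XX___   (A,X)→(B,Y,-1)
state=B head=0 tape=_X[X]YXX___   (B,X)→(B,X,+1)
state=B head=1 tape=_XX[Y]XX___   (B,Y)→(A,X,+1)
state=A head=2 tape=_XXX[X]X___   (A,X)→(B,Y,-1)
state=B head=1 tape=_XX[X]YX___   (B,X)→(B,X,+1)
state=B head=2 tape=_XXX[Y]X___   (B,Y)→(A,X,+1)
state=A head=3 tape=_XXXX[X]___   (A,X)→(B,Y,-1)
state=B head=2 tape=_XXX[X]Y___   (B,X)→(B,X,+1)
state=B head=3 tape=_XXXX[Y]___   (B,Y)→(A,X,+1)
state=A head=4 tape=_XXXXX[_]__   (A,_)→(B,_,+1)
state=B head=5 tape=_XXXXX_[_]_   (B,_)→(A,X,-1)
state=A head=4 tape=_XXXXX[_]X_   (A,_)→(B,_,+1)
state=B head=5 tape=_XXXXX_[X]_   (B,X)→(B,X,+1)
state=B head=6 tape=_XXXXX_X[_]   (B,_)→(A,X,-1)
state=A head=5 tape=_XXXXX_[X]X   (A,X)→(B,Y,-1)
state=B head=4 tape=_XXXXX[_]YX   (B,_)→(A,X,-1)
state=A head=3 tape=_XXXX[X]XYX   (A,X)→(B,Y,-1)
state=B head=2 tape=_XXX[X]YXYX   (B,X)→(B,X,+1)
state=B head=3 tape=_XXXX[Y]XYX   (B,Y)→(A,X,+1)
state=A head=4 tape=_XXXXX[X]YX   (A,X)→(B,Y,-1)
state=B head=3 tape=_XXXX[X]YYX   (B,X)→(B,X,+1)
state=B head=4 tape=_XXXXX[Y]YX   (B,Y)→(A,X,+1)
state=A head=5 tape=_XXXXXX[Y]X   (A,Y)→(H,_,-1)
state=H head=4 tape=_XXXXX[X]_X
At halt the head is at cell 4.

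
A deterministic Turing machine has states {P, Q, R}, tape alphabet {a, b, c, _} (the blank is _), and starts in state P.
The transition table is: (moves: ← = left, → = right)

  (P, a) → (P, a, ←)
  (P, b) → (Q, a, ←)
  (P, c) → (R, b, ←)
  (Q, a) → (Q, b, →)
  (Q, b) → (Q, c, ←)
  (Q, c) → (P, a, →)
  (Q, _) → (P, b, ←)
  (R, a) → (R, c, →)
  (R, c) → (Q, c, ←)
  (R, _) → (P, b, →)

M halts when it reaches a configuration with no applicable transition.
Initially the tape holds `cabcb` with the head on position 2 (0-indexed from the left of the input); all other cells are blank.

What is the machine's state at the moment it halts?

R

state=P head=2 tape=ca[b]cb_   (P,b)→(Q,a,←)
state=Q head=1 tape=c[a]acb_   (Q,a)→(Q,b,→)
state=Q head=2 tape=cb[a]cb_   (Q,a)→(Q,b,→)
state=Q head=3 tape=cbb[c]b_   (Q,c)→(P,a,→)
state=P head=4 tape=cbba[b]_   (P,b)→(Q,a,←)
state=Q head=3 tape=cbb[a]a_   (Q,a)→(Q,b,→)
state=Q head=4 tape=cbbb[a]_   (Q,a)→(Q,b,→)
state=Q head=5 tape=cbbbb[_]   (Q,_)→(P,b,←)
state=P head=4 tape=cbbb[b]b   (P,b)→(Q,a,←)
state=Q head=3 tape=cbb[b]ab   (Q,b)→(Q,c,←)
state=Q head=2 tape=cb[b]cab   (Q,b)→(Q,c,←)
state=Q head=1 tape=c[b]ccab   (Q,b)→(Q,c,←)
state=Q head=0 tape=[c]cccab   (Q,c)→(P,a,→)
state=P head=1 tape=a[c]ccab   (P,c)→(R,b,←)
state=R head=0 tape=[a]bccab   (R,a)→(R,c,→)
state=R head=1 tape=c[b]ccab
No transition is defined for (R, b); M halts in state R.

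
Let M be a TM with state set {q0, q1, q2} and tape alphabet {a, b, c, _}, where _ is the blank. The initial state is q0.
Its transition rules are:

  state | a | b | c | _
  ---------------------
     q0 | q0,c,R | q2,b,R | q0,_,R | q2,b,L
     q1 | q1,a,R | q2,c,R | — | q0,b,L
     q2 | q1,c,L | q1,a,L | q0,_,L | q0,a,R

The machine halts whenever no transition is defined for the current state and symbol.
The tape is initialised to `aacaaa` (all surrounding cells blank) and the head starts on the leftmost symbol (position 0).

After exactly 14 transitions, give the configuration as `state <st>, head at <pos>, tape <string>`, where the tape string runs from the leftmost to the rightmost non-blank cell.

q0 | [a]acaaa_   read a → write c, move R, go to q0
q0 | c[a]caaa_   read a → write c, move R, go to q0
q0 | cc[c]aaa_   read c → write _, move R, go to q0
q0 | cc_[a]aa_   read a → write c, move R, go to q0
q0 | cc_c[a]a_   read a → write c, move R, go to q0
q0 | cc_cc[a]_   read a → write c, move R, go to q0
q0 | cc_ccc[_]   read _ → write b, move L, go to q2
q2 | cc_cc[c]b   read c → write _, move L, go to q0
q0 | cc_c[c]_b   read c → write _, move R, go to q0
q0 | cc_c_[_]b   read _ → write b, move L, go to q2
q2 | cc_c[_]bb   read _ → write a, move R, go to q0
q0 | cc_ca[b]b   read b → write b, move R, go to q2
q2 | cc_cab[b]   read b → write a, move L, go to q1
q1 | cc_ca[b]a   read b → write c, move R, go to q2
q2 | cc_cac[a]
After 14 steps: state q2, head at 6, tape cc_caca.

state q2, head at 6, tape cc_caca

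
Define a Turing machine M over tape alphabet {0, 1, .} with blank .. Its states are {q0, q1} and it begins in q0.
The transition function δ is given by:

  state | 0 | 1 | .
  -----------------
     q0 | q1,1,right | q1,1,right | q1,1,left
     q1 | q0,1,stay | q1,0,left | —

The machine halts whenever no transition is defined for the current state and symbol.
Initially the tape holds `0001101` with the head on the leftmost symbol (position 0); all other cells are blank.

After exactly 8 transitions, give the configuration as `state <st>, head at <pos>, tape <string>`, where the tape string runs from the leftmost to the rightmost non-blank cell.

q0 | [0]001101   read 0 → write 1, move right, go to q1
q1 | 1[0]01101   read 0 → write 1, move stay, go to q0
q0 | 1[1]01101   read 1 → write 1, move right, go to q1
q1 | 11[0]1101   read 0 → write 1, move stay, go to q0
q0 | 11[1]1101   read 1 → write 1, move right, go to q1
q1 | 111[1]101   read 1 → write 0, move left, go to q1
q1 | 11[1]0101   read 1 → write 0, move left, go to q1
q1 | 1[1]00101   read 1 → write 0, move left, go to q1
q1 | [1]000101
After 8 steps: state q1, head at 0, tape 1000101.

state q1, head at 0, tape 1000101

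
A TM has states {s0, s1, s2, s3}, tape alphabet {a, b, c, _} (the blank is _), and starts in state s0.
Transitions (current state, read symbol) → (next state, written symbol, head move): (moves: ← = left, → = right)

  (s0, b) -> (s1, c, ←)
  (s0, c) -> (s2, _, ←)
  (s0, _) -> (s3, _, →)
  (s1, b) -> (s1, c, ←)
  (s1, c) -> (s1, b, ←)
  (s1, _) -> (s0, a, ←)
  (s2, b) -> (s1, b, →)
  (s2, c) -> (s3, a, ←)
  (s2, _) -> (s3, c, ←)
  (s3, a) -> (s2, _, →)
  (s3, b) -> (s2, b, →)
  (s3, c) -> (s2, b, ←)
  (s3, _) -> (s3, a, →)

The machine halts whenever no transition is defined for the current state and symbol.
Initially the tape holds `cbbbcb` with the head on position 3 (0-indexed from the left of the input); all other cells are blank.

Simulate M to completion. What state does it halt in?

state=s0 head=3 tape=__cbb[b]cb   (s0,b)→(s1,c,←)
state=s1 head=2 tape=__cb[b]ccb   (s1,b)→(s1,c,←)
state=s1 head=1 tape=__c[b]cccb   (s1,b)→(s1,c,←)
state=s1 head=0 tape=__[c]ccccb   (s1,c)→(s1,b,←)
state=s1 head=-1 tape=_[_]bccccb   (s1,_)→(s0,a,←)
state=s0 head=-2 tape=[_]abccccb   (s0,_)→(s3,_,→)
state=s3 head=-1 tape=_[a]bccccb   (s3,a)→(s2,_,→)
state=s2 head=0 tape=__[b]ccccb   (s2,b)→(s1,b,→)
state=s1 head=1 tape=__b[c]cccb   (s1,c)→(s1,b,←)
state=s1 head=0 tape=__[b]bcccb   (s1,b)→(s1,c,←)
state=s1 head=-1 tape=_[_]cbcccb   (s1,_)→(s0,a,←)
state=s0 head=-2 tape=[_]acbcccb   (s0,_)→(s3,_,→)
state=s3 head=-1 tape=_[a]cbcccb   (s3,a)→(s2,_,→)
state=s2 head=0 tape=__[c]bcccb   (s2,c)→(s3,a,←)
state=s3 head=-1 tape=_[_]abcccb   (s3,_)→(s3,a,→)
state=s3 head=0 tape=_a[a]bcccb   (s3,a)→(s2,_,→)
state=s2 head=1 tape=_a_[b]cccb   (s2,b)→(s1,b,→)
state=s1 head=2 tape=_a_b[c]ccb   (s1,c)→(s1,b,←)
state=s1 head=1 tape=_a_[b]bccb   (s1,b)→(s1,c,←)
state=s1 head=0 tape=_a[_]cbccb   (s1,_)→(s0,a,←)
state=s0 head=-1 tape=_[a]acbccb
No transition is defined for (s0, a); M halts in state s0.

s0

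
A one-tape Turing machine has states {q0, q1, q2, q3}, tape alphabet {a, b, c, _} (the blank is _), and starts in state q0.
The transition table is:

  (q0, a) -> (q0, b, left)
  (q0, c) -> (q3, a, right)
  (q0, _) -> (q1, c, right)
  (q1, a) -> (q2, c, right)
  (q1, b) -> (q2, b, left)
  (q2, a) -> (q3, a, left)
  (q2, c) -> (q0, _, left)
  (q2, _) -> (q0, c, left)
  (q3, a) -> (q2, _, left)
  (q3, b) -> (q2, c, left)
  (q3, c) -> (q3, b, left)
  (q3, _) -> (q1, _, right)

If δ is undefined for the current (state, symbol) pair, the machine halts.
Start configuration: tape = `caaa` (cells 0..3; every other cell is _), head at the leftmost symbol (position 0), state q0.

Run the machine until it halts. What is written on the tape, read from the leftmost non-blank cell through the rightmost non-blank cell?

cc_baa

q0 | __[c]aaa   read c → write a, move right, go to q3
q3 | __a[a]aa   read a → write _, move left, go to q2
q2 | __[a]_aa   read a → write a, move left, go to q3
q3 | _[_]a_aa   read _ → write _, move right, go to q1
q1 | __[a]_aa   read a → write c, move right, go to q2
q2 | __c[_]aa   read _ → write c, move left, go to q0
q0 | __[c]caa   read c → write a, move right, go to q3
q3 | __a[c]aa   read c → write b, move left, go to q3
q3 | __[a]baa   read a → write _, move left, go to q2
q2 | _[_]_baa   read _ → write c, move left, go to q0
q0 | [_]c_baa   read _ → write c, move right, go to q1
q1 | c[c]_baa
The non-blank tape span at halt is cc_baa.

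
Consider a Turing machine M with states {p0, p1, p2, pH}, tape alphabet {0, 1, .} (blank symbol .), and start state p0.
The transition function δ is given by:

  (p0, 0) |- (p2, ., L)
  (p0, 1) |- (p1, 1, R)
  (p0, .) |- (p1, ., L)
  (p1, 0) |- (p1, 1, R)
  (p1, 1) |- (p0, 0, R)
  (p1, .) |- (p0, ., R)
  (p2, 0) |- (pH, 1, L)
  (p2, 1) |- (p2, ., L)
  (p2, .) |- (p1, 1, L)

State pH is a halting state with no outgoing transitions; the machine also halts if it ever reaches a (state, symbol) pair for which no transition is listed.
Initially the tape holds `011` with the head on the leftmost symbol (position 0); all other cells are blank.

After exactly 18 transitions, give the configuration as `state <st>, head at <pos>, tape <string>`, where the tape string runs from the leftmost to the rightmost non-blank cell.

p0 | ..[0]11..   read 0 → write ., move L, go to p2
p2 | .[.].11..   read . → write 1, move L, go to p1
p1 | [.]1.11..   read . → write ., move R, go to p0
p0 | .[1].11..   read 1 → write 1, move R, go to p1
p1 | .1[.]11..   read . → write ., move R, go to p0
p0 | .1.[1]1..   read 1 → write 1, move R, go to p1
p1 | .1.1[1]..   read 1 → write 0, move R, go to p0
p0 | .1.10[.].   read . → write ., move L, go to p1
p1 | .1.1[0]..   read 0 → write 1, move R, go to p1
p1 | .1.11[.].   read . → write ., move R, go to p0
p0 | .1.11.[.]   read . → write ., move L, go to p1
p1 | .1.11[.].   read . → write ., move R, go to p0
p0 | .1.11.[.]   read . → write ., move L, go to p1
p1 | .1.11[.].   read . → write ., move R, go to p0
p0 | .1.11.[.]   read . → write ., move L, go to p1
p1 | .1.11[.].   read . → write ., move R, go to p0
p0 | .1.11.[.]   read . → write ., move L, go to p1
p1 | .1.11[.].   read . → write ., move R, go to p0
p0 | .1.11.[.]
After 18 steps: state p0, head at 4, tape 1.11.

state p0, head at 4, tape 1.11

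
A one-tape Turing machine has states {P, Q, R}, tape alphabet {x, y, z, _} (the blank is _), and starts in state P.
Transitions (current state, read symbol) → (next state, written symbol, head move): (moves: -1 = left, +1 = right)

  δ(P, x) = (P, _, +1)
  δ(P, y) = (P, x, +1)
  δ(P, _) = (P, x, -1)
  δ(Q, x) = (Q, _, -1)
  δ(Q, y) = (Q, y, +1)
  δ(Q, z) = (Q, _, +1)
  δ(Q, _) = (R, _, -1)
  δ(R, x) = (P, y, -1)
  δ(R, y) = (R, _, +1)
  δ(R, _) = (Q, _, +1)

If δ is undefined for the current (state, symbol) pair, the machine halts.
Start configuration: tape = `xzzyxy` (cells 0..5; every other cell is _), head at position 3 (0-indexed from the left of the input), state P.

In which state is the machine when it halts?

state=P head=3 tape=xzz[y]xy___   (P,y)→(P,x,+1)
state=P head=4 tape=xzzx[x]y___   (P,x)→(P,_,+1)
state=P head=5 tape=xzzx_[y]___   (P,y)→(P,x,+1)
state=P head=6 tape=xzzx_x[_]__   (P,_)→(P,x,-1)
state=P head=5 tape=xzzx_[x]x__   (P,x)→(P,_,+1)
state=P head=6 tape=xzzx__[x]__   (P,x)→(P,_,+1)
state=P head=7 tape=xzzx___[_]_   (P,_)→(P,x,-1)
state=P head=6 tape=xzzx__[_]x_   (P,_)→(P,x,-1)
state=P head=5 tape=xzzx_[_]xx_   (P,_)→(P,x,-1)
state=P head=4 tape=xzzx[_]xxx_   (P,_)→(P,x,-1)
state=P head=3 tape=xzz[x]xxxx_   (P,x)→(P,_,+1)
state=P head=4 tape=xzz_[x]xxx_   (P,x)→(P,_,+1)
state=P head=5 tape=xzz__[x]xx_   (P,x)→(P,_,+1)
state=P head=6 tape=xzz___[x]x_   (P,x)→(P,_,+1)
state=P head=7 tape=xzz____[x]_   (P,x)→(P,_,+1)
state=P head=8 tape=xzz_____[_]   (P,_)→(P,x,-1)
state=P head=7 tape=xzz____[_]x   (P,_)→(P,x,-1)
state=P head=6 tape=xzz___[_]xx   (P,_)→(P,x,-1)
state=P head=5 tape=xzz__[_]xxx   (P,_)→(P,x,-1)
state=P head=4 tape=xzz_[_]xxxx   (P,_)→(P,x,-1)
state=P head=3 tape=xzz[_]xxxxx   (P,_)→(P,x,-1)
state=P head=2 tape=xz[z]xxxxxx
No transition is defined for (P, z); M halts in state P.

P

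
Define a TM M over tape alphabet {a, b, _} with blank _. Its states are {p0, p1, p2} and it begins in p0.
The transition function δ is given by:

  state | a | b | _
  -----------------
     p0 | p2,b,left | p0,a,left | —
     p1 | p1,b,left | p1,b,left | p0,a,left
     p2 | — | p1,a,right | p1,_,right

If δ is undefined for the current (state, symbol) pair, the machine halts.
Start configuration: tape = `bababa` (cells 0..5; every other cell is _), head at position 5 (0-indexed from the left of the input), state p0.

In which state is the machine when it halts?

p0

p0 | __babab[a]   read a → write b, move left, go to p2
p2 | __baba[b]b   read b → write a, move right, go to p1
p1 | __babaa[b]   read b → write b, move left, go to p1
p1 | __baba[a]b   read a → write b, move left, go to p1
p1 | __bab[a]bb   read a → write b, move left, go to p1
p1 | __ba[b]bbb   read b → write b, move left, go to p1
p1 | __b[a]bbbb   read a → write b, move left, go to p1
p1 | __[b]bbbbb   read b → write b, move left, go to p1
p1 | _[_]bbbbbb   read _ → write a, move left, go to p0
p0 | [_]abbbbbb
No transition is defined for (p0, _); M halts in state p0.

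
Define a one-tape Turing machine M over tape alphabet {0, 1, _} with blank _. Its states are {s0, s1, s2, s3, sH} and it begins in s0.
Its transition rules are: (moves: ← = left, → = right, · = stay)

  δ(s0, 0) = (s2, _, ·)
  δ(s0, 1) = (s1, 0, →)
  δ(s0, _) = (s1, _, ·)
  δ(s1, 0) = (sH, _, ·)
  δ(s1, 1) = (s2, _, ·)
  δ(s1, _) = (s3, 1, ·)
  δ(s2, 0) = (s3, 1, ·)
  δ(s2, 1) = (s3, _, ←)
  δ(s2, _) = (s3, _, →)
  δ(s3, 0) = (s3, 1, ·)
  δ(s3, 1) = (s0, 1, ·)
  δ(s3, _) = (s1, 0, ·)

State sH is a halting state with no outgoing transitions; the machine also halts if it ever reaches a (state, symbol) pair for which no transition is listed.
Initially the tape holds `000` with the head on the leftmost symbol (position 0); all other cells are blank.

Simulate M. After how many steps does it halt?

6

state=s0 head=0 tape=[0]00   (s0,0)→(s2,_,·)
state=s2 head=0 tape=[_]00   (s2,_)→(s3,_,→)
state=s3 head=1 tape=_[0]0   (s3,0)→(s3,1,·)
state=s3 head=1 tape=_[1]0   (s3,1)→(s0,1,·)
state=s0 head=1 tape=_[1]0   (s0,1)→(s1,0,→)
state=s1 head=2 tape=_0[0]   (s1,0)→(sH,_,·)
state=sH head=2 tape=_0[_]
M halts after 6 transitions.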